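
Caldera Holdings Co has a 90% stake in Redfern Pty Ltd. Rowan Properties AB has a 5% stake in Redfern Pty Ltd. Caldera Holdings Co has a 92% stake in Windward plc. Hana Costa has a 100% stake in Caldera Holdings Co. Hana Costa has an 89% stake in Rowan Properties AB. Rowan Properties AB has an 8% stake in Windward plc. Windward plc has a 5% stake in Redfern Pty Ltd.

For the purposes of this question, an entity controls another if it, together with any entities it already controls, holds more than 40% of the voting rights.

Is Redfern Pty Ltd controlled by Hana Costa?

Hana holds 100% of Caldera, so Hana controls Caldera.
Hana holds 89% of Rowan, so Hana controls Rowan.
Caldera and Rowan together hold 92% + 8% = 100% of Windward, so Hana controls Windward.
Rowan and Windward and Caldera together hold 5% + 5% + 90% = 100% of Redfern, so Hana controls Redfern.

Yes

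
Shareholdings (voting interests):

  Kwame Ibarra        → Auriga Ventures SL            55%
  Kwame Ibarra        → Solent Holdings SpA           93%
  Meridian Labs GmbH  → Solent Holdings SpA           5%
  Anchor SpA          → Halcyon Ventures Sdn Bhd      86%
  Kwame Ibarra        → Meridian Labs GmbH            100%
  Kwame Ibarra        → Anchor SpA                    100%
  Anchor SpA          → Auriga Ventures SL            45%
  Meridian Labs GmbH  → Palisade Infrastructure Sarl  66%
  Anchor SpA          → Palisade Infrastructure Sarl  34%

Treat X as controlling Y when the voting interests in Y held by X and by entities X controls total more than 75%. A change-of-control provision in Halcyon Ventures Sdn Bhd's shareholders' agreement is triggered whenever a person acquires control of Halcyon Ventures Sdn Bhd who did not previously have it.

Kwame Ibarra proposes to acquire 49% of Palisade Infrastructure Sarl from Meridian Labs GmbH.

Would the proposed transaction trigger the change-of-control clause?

No

The purchase adds only to Kwame's holdings (Meridian's stake shrinks), so Kwame is the only person who could newly come to control Halcyon.
Kwame holds 100% of Anchor, so Kwame controls Anchor.
Anchor holds 86% of Halcyon, so Kwame controls Halcyon.
So Kwame already controls Halcyon before the transaction.
After the purchase, Kwame holds 49% of Palisade directly, and Meridian's stake falls to 17%.
Kwame controlled Halcyon already, so this is not a new person acquiring control; every other person's position is unchanged or reduced.
No new person acquires control, so the clause is not triggered.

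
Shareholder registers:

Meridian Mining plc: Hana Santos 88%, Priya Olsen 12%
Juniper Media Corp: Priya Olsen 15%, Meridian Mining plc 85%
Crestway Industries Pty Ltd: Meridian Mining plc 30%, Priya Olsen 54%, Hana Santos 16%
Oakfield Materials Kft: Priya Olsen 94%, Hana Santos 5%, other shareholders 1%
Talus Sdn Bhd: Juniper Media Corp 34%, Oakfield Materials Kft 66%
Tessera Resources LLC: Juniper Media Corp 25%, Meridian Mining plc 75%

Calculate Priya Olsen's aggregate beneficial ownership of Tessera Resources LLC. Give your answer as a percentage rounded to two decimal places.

Priya reaches Tessera along 3 paths.
Via Juniper: 15% × 25% = 3.75%.
Via Meridian → Juniper: 12% × 85% × 25% = 2.55%.
Via Meridian: 12% × 75% = 9%.
Total: 3.75% + 2.55% + 9% = 15.3%.
Rounded: 15.30%.

15.30%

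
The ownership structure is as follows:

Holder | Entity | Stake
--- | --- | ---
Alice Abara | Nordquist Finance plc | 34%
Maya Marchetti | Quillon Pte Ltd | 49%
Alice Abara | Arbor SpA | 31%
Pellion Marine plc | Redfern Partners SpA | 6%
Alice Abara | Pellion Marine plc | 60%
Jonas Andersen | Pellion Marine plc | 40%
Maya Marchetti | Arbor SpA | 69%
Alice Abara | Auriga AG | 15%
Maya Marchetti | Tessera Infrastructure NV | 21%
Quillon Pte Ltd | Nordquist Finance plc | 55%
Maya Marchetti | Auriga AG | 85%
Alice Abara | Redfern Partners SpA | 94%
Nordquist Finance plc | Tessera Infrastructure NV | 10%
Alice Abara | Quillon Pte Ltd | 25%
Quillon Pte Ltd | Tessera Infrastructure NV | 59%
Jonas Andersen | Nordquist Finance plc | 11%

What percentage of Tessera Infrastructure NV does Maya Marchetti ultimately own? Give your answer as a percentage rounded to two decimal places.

52.61%

Maya reaches Tessera along 3 paths.
Via Quillon → Nordquist: 49% × 55% × 10% = 2.695%.
Direct stake: 21% = 21%.
Via Quillon: 49% × 59% = 28.91%.
Total: 2.695% + 21% + 28.91% = 52.605%.
Rounded: 52.61%.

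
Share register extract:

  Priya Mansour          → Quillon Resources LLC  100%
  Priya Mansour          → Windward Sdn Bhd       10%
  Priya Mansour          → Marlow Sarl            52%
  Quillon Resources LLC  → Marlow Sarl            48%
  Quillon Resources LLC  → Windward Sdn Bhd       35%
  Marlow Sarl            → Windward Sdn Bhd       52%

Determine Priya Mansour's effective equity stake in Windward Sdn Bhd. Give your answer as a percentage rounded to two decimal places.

97.00%

Priya reaches Windward along 4 paths.
Via Quillon → Marlow: 100% × 48% × 52% = 24.96%.
Via Marlow: 52% × 52% = 27.04%.
Via Quillon: 100% × 35% = 35%.
Direct stake: 10% = 10%.
Total: 24.96% + 27.04% + 35% + 10% = 97%.
Rounded: 97.00%.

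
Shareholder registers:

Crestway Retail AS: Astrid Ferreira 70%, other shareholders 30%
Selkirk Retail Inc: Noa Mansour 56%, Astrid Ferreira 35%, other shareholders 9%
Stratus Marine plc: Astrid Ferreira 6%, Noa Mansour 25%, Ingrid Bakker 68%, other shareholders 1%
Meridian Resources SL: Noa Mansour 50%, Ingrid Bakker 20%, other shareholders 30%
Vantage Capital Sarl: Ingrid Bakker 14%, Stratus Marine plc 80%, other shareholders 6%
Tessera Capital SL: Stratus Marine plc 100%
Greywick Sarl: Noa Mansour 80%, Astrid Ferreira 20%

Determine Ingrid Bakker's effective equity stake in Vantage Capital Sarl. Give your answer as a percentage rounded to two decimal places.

68.40%

Ingrid reaches Vantage along 2 paths.
Direct stake: 14% = 14%.
Via Stratus: 68% × 80% = 54.4%.
Total: 14% + 54.4% = 68.4%.
Rounded: 68.40%.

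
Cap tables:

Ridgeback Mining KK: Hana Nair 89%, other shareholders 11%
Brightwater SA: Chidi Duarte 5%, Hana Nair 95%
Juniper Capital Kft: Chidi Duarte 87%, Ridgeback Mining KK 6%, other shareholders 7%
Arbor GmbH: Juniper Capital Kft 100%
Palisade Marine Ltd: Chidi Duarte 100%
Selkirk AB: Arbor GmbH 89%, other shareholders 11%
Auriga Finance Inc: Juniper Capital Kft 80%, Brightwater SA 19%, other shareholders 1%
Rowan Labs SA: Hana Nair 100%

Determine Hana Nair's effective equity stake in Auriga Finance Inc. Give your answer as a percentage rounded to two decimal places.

Hana reaches Auriga along 2 paths.
Via Ridgeback → Juniper: 89% × 6% × 80% = 4.272%.
Via Brightwater: 95% × 19% = 18.05%.
Total: 4.272% + 18.05% = 22.322%.
Rounded: 22.32%.

22.32%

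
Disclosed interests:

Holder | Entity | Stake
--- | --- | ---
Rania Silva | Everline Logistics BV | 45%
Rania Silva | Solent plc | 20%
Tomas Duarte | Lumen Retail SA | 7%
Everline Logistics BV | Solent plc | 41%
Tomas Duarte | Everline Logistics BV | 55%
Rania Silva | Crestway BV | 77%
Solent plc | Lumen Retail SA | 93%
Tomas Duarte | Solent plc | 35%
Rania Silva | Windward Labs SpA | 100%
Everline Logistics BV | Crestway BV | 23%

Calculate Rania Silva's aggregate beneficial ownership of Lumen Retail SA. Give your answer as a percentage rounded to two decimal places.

Rania reaches Lumen along 2 paths.
Via Everline → Solent: 45% × 41% × 93% = 17.1585%.
Via Solent: 20% × 93% = 18.6%.
Total: 17.1585% + 18.6% = 35.7585%.
Rounded: 35.76%.

35.76%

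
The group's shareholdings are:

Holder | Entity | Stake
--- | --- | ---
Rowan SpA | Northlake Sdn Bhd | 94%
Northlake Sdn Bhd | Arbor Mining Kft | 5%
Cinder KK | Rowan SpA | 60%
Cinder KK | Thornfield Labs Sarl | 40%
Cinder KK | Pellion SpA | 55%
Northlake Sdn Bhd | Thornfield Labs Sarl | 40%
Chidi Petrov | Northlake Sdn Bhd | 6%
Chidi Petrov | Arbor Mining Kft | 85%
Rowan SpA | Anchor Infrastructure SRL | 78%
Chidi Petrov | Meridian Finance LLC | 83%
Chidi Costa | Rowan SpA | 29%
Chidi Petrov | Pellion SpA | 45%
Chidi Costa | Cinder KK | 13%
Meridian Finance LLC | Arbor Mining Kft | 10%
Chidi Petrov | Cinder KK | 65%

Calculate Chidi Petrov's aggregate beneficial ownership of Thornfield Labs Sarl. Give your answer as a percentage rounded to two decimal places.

Chidi Petrov reaches Thornfield along 3 paths.
Via Cinder: 65% × 40% = 26%.
Via Northlake: 6% × 40% = 2.4%.
Via Cinder → Rowan → Northlake: 65% × 60% × 94% × 40% = 14.664%.
Total: 26% + 2.4% + 14.664% = 43.064%.
Rounded: 43.06%.

43.06%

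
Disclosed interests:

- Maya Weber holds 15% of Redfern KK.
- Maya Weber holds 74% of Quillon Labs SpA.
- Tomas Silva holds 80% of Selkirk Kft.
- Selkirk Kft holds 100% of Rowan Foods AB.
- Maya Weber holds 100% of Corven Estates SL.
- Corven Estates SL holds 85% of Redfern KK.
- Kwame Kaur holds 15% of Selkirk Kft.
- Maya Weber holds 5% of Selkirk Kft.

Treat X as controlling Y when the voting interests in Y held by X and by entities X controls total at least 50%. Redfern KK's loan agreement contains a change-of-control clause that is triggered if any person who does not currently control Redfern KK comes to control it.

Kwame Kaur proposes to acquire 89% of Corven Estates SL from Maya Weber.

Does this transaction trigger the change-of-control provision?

The purchase adds only to Kwame's holdings (Maya's stake shrinks), so Kwame is the only person who could newly come to control Redfern.
Kwame's largest direct stake is 15% in Selkirk, which does not meet the threshold, so Kwame controls no company.
Neither Kwame nor any entity Kwame controls holds any voting interest in Redfern.
So before the transaction, Kwame does not control Redfern.
After the purchase, Kwame holds 89% of Corven directly, and Maya's stake falls to 11%.
Kwame holds 89% of Corven, so Kwame controls Corven.
Corven holds 85% of Redfern, so Kwame controls Redfern.
Kwame did not control Redfern before and does after, so the clause is triggered.

Yes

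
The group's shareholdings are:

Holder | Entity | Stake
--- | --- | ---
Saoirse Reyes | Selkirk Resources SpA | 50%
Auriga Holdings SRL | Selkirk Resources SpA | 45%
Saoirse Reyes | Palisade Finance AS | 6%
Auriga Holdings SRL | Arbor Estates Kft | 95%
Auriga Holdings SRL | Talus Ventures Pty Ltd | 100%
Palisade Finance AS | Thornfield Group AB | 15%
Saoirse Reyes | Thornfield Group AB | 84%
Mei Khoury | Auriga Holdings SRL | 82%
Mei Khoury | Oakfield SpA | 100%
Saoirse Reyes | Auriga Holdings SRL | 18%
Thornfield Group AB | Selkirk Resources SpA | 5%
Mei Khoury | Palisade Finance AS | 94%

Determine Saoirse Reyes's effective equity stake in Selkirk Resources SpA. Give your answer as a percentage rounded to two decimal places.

Saoirse reaches Selkirk along 4 paths.
Via Auriga: 18% × 45% = 8.1%.
Via Palisade → Thornfield: 6% × 15% × 5% = 0.045%.
Via Thornfield: 84% × 5% = 4.2%.
Direct stake: 50% = 50%.
Total: 8.1% + 0.045% + 4.2% + 50% = 62.345%.
Rounded: 62.35%.

62.35%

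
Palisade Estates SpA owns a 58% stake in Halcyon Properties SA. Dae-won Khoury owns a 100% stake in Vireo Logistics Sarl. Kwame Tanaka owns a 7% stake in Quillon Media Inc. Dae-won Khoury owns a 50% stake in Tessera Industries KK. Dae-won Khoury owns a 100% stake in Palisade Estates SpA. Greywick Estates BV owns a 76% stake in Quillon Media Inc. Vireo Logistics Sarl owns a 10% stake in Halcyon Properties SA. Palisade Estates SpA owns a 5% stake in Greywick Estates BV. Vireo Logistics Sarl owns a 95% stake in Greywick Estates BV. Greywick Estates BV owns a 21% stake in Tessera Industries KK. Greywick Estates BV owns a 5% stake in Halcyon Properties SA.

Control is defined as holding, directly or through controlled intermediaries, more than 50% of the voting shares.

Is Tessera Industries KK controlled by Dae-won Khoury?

Yes

Dae-won holds 100% of Palisade, so Dae-won controls Palisade.
Dae-won holds 100% of Vireo, so Dae-won controls Vireo.
Palisade and Vireo together hold 5% + 95% = 100% of Greywick, so Dae-won controls Greywick.
Dae-won and Greywick together hold 50% + 21% = 71% of Tessera, so Dae-won controls Tessera.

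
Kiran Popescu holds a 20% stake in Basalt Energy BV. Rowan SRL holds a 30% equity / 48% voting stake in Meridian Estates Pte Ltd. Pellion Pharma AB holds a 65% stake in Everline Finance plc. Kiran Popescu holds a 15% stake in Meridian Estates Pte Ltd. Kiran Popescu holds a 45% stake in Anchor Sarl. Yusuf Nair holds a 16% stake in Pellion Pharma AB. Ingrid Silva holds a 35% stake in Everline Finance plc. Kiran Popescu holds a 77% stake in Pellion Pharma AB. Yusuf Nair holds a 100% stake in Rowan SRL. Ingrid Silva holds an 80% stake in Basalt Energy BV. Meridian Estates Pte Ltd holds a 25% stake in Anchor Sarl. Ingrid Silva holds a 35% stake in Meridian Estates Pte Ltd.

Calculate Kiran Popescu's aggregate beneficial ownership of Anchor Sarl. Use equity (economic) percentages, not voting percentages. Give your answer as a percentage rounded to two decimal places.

48.75%

Kiran reaches Anchor along 2 paths.
Direct stake: 45% = 45%.
Via Meridian: 15% × 25% = 3.75%.
Total: 45% + 3.75% = 48.75%.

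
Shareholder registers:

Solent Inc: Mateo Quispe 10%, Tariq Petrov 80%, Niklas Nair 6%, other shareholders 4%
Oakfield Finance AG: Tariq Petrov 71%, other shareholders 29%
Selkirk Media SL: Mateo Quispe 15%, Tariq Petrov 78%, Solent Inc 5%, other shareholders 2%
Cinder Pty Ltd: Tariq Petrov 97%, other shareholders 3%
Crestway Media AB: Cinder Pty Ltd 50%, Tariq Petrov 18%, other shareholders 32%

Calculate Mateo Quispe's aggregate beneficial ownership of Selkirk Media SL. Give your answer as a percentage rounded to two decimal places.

Mateo reaches Selkirk along 2 paths.
Direct stake: 15% = 15%.
Via Solent: 10% × 5% = 0.5%.
Total: 15% + 0.5% = 15.5%.
Rounded: 15.50%.

15.50%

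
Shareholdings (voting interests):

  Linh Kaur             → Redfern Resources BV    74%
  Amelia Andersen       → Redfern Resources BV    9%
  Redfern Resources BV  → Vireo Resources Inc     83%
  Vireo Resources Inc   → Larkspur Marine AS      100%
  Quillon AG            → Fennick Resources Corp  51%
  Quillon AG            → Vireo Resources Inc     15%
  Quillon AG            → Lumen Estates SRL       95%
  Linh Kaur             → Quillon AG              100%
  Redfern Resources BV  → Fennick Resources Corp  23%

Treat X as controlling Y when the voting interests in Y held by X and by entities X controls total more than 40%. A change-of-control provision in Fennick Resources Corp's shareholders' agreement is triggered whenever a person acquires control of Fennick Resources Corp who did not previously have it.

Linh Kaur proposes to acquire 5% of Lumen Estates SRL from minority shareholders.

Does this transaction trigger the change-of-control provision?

No

The purchase changes only Linh's holdings, so Linh is the only person who could newly come to control Fennick.
Linh holds 74% of Redfern, so Linh controls Redfern.
Linh holds 100% of Quillon, so Linh controls Quillon.
Quillon and Redfern together hold 51% + 23% = 74% of Fennick, so Linh controls Fennick.
So Linh already controls Fennick before the transaction.
After the purchase, Linh holds 5% of Lumen directly.
Linh controlled Fennick already, so this is not a new person acquiring control; every other person's position is unchanged or reduced.
No new person acquires control, so the clause is not triggered.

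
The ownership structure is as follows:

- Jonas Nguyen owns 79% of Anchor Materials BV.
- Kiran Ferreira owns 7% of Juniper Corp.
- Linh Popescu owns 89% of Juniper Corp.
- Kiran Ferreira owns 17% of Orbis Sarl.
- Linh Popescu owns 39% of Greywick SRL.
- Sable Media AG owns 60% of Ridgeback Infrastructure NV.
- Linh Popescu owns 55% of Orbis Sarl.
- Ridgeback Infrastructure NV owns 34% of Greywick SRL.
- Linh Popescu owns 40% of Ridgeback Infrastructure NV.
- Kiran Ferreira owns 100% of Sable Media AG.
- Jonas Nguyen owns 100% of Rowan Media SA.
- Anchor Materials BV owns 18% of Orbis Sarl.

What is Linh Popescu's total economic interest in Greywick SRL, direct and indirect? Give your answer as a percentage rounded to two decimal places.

52.60%

Linh reaches Greywick along 2 paths.
Direct stake: 39% = 39%.
Via Ridgeback: 40% × 34% = 13.6%.
Total: 39% + 13.6% = 52.6%.
Rounded: 52.60%.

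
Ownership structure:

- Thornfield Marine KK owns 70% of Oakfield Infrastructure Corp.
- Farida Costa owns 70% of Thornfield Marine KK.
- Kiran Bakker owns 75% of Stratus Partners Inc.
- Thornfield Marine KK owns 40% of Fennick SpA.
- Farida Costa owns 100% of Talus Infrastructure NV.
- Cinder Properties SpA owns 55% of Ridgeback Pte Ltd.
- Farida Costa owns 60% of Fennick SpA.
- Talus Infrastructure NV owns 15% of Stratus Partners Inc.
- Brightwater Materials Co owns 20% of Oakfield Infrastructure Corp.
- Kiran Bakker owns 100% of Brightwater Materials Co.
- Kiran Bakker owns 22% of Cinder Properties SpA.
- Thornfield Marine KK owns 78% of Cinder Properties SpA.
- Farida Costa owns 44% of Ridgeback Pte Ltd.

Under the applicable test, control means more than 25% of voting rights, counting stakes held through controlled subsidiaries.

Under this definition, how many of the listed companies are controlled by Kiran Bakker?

Kiran holds 100% of Brightwater, so Kiran controls Brightwater.
Kiran holds 75% of Stratus, so Kiran controls Stratus.
No other company's threshold is met.
Kiran controls 2 companies.

2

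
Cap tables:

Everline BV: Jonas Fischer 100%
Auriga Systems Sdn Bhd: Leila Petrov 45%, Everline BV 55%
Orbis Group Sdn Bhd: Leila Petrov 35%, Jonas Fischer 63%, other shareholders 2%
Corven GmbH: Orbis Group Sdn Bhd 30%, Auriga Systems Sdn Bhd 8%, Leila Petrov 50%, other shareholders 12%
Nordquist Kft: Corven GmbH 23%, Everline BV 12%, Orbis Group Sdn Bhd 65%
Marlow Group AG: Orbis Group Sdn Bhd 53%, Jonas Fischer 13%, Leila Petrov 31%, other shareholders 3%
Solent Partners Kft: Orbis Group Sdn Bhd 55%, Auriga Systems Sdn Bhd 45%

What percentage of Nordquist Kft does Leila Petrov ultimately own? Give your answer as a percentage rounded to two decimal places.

Leila reaches Nordquist along 4 paths.
Via Orbis → Corven: 35% × 30% × 23% = 2.415%.
Via Auriga → Corven: 45% × 8% × 23% = 0.828%.
Via Corven: 50% × 23% = 11.5%.
Via Orbis: 35% × 65% = 22.75%.
Total: 2.415% + 0.828% + 11.5% + 22.75% = 37.493%.
Rounded: 37.49%.

37.49%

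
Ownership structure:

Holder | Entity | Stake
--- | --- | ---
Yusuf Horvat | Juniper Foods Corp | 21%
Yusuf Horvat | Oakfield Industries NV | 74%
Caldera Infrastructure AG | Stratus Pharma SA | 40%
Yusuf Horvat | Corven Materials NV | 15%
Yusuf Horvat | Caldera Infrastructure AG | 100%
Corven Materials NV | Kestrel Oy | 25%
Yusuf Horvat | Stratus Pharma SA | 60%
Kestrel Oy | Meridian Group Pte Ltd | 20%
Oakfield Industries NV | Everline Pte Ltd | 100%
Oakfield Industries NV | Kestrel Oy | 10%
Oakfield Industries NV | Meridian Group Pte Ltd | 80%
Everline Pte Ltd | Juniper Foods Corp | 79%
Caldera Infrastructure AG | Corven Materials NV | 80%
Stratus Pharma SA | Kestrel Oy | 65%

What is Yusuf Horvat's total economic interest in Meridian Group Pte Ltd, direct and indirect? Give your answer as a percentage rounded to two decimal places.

Yusuf reaches Meridian along 6 paths.
Via Oakfield → Kestrel: 74% × 10% × 20% = 1.48%.
Via Caldera → Stratus → Kestrel: 100% × 40% × 65% × 20% = 5.2%.
Via Stratus → Kestrel: 60% × 65% × 20% = 7.8%.
Via Caldera → Corven → Kestrel: 100% × 80% × 25% × 20% = 4%.
Via Corven → Kestrel: 15% × 25% × 20% = 0.75%.
Via Oakfield: 74% × 80% = 59.2%.
Total: 1.48% + 5.2% + 7.8% + 4% + 0.75% + 59.2% = 78.43%.

78.43%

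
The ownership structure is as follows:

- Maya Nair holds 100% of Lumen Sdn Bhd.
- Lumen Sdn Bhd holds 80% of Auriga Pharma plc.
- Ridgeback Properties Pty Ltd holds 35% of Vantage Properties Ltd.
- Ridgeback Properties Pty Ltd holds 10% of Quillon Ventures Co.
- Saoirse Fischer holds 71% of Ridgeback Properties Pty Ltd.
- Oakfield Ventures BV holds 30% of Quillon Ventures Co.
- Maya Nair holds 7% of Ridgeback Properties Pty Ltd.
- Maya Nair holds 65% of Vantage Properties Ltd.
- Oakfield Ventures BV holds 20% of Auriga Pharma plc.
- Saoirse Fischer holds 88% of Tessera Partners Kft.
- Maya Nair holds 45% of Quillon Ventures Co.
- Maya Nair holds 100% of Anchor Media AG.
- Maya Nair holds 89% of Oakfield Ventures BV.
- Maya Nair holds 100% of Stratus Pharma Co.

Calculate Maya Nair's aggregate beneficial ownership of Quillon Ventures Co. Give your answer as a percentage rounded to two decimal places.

Maya reaches Quillon along 3 paths.
Via Ridgeback: 7% × 10% = 0.7%.
Direct stake: 45% = 45%.
Via Oakfield: 89% × 30% = 26.7%.
Total: 0.7% + 45% + 26.7% = 72.4%.
Rounded: 72.40%.

72.40%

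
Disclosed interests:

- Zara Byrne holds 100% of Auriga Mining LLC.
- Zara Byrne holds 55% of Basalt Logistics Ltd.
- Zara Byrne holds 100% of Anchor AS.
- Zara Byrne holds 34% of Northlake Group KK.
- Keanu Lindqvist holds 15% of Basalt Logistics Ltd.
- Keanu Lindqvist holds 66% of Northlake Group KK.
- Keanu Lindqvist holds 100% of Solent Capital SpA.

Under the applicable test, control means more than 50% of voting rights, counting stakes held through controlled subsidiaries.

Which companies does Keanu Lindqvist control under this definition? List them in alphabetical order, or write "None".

Northlake Group KK, Solent Capital SpA

Keanu holds 66% of Northlake, so Keanu controls Northlake.
Keanu holds 100% of Solent, so Keanu controls Solent.
No other company's threshold is met.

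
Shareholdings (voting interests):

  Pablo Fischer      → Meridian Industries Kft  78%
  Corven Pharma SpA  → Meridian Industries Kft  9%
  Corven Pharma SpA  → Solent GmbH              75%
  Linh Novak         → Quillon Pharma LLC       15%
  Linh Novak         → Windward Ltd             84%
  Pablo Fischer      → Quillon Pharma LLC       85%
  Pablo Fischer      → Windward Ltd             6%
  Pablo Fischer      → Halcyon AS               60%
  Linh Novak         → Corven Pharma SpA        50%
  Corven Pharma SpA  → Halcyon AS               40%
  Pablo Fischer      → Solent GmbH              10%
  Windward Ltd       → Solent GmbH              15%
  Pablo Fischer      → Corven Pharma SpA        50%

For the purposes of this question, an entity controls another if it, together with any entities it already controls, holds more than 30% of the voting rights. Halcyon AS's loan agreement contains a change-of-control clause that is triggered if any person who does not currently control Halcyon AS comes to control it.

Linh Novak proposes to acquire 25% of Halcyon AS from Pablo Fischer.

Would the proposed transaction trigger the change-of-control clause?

No

The purchase adds only to Linh's holdings (Pablo's stake shrinks), so Linh is the only person who could newly come to control Halcyon.
Linh holds 50% of Corven, so Linh controls Corven.
Corven holds 40% of Halcyon, so Linh controls Halcyon.
So Linh already controls Halcyon before the transaction.
After the purchase, Linh holds 25% of Halcyon directly, and Pablo's stake falls to 35%.
Linh controlled Halcyon already, so this is not a new person acquiring control; every other person's position is unchanged or reduced.
No new person acquires control, so the clause is not triggered.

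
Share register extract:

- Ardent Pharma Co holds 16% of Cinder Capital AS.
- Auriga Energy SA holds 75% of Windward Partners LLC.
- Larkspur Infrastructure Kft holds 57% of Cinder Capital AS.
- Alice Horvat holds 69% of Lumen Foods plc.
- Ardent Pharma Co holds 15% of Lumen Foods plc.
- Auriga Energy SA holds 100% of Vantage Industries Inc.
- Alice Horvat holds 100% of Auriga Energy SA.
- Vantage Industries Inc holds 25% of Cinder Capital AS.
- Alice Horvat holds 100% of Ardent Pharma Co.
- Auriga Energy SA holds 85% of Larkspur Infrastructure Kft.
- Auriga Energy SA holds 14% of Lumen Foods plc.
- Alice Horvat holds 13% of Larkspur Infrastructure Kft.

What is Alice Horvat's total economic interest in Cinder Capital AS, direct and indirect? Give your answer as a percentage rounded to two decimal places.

Alice reaches Cinder along 4 paths.
Via Larkspur: 13% × 57% = 7.41%.
Via Auriga → Larkspur: 100% × 85% × 57% = 48.45%.
Via Ardent: 100% × 16% = 16%.
Via Auriga → Vantage: 100% × 100% × 25% = 25%.
Total: 7.41% + 48.45% + 16% + 25% = 96.86%.

96.86%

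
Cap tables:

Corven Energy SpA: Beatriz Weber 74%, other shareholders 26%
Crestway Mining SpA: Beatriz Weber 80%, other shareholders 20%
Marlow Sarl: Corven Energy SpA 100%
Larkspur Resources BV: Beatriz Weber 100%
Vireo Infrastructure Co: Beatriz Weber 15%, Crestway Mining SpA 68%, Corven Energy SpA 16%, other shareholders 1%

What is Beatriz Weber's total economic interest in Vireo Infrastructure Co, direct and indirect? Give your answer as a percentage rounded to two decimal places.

Beatriz reaches Vireo along 3 paths.
Direct stake: 15% = 15%.
Via Crestway: 80% × 68% = 54.4%.
Via Corven: 74% × 16% = 11.84%.
Total: 15% + 54.4% + 11.84% = 81.24%.

81.24%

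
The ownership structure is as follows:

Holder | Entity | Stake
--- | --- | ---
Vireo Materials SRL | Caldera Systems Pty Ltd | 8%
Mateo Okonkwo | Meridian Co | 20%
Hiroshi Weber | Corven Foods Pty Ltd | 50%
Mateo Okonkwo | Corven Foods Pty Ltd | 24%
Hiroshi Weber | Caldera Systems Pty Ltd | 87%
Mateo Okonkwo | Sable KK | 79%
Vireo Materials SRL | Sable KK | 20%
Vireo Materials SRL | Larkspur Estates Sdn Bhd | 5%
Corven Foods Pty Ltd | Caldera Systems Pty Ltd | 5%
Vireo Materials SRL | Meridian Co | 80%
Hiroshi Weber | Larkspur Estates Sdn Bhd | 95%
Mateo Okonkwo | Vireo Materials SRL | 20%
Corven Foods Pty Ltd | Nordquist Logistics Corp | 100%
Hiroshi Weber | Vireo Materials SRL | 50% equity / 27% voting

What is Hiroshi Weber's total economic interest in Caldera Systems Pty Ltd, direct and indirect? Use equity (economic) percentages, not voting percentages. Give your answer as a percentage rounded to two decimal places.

93.50%

Hiroshi reaches Caldera along 3 paths.
Via Corven: 50% × 5% = 2.5%.
Via Vireo: 50% × 8% = 4%.
Direct stake: 87% = 87%.
Total: 2.5% + 4% + 87% = 93.5%.
Rounded: 93.50%.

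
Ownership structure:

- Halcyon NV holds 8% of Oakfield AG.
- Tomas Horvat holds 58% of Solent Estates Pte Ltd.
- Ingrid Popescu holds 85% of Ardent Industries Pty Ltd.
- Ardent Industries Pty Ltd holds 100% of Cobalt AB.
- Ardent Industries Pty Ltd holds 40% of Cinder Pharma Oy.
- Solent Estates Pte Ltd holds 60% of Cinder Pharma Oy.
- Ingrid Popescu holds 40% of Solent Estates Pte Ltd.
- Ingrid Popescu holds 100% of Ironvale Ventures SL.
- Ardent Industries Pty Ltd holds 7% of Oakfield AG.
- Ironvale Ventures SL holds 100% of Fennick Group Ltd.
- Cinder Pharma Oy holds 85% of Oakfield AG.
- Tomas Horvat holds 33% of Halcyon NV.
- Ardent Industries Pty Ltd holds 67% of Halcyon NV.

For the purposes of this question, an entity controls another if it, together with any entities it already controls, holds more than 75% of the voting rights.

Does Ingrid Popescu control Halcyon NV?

No

Ingrid holds 85% of Ardent, so Ingrid controls Ardent.
Ingrid holds 100% of Ironvale, so Ingrid controls Ironvale.
Ironvale holds 100% of Fennick, so Ingrid controls Fennick.
Ardent holds 100% of Cobalt, so Ingrid controls Cobalt.
In Halcyon, Ingrid's side holds only 67%, not > 75%.
So Ingrid does not control Halcyon.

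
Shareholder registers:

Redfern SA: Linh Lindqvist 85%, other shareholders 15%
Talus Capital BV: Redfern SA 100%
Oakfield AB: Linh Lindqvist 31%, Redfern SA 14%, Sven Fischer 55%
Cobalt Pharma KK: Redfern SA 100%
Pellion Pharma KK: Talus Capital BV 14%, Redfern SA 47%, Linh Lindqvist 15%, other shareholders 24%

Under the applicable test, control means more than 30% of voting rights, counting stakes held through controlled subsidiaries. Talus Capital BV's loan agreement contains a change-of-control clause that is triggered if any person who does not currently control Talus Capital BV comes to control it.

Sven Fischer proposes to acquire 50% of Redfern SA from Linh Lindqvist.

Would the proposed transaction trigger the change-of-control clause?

Yes

The purchase adds only to Sven's holdings (Linh's stake shrinks), so Sven is the only person who could newly come to control Talus.
Sven holds 55% of Oakfield, so Sven controls Oakfield.
Neither Sven nor any entity Sven controls holds any voting interest in Talus.
So before the transaction, Sven does not control Talus.
After the purchase, Sven holds 50% of Redfern directly, and Linh's stake falls to 35%.
Sven holds 50% of Redfern, so Sven controls Redfern.
Redfern holds 100% of Talus, so Sven controls Talus.
Sven did not control Talus before and does after, so the clause is triggered.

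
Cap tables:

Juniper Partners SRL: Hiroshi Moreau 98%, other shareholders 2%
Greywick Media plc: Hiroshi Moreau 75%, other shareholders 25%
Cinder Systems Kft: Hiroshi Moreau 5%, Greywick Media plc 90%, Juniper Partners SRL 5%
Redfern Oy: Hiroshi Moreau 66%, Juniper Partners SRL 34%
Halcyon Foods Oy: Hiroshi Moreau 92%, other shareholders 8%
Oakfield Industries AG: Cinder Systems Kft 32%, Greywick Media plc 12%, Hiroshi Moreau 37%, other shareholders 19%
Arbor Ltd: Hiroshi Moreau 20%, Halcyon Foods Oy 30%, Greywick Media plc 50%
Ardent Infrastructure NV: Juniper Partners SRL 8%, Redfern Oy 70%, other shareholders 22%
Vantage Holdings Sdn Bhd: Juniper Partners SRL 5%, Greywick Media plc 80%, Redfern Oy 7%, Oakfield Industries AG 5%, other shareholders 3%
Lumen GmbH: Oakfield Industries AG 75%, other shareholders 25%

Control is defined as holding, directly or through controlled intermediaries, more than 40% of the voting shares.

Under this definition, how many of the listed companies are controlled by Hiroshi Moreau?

Hiroshi holds 98% of Juniper, so Hiroshi controls Juniper.
Hiroshi holds 75% of Greywick, so Hiroshi controls Greywick.
Hiroshi and Greywick and Juniper together hold 5% + 90% + 5% = 100% of Cinder, so Hiroshi controls Cinder.
Hiroshi and Juniper together hold 66% + 34% = 100% of Redfern, so Hiroshi controls Redfern.
Hiroshi holds 92% of Halcyon, so Hiroshi controls Halcyon.
Cinder and Greywick and Hiroshi together hold 32% + 12% + 37% = 81% of Oakfield, so Hiroshi controls Oakfield.
Hiroshi and Halcyon and Greywick together hold 20% + 30% + 50% = 100% of Arbor, so Hiroshi controls Arbor.
Juniper and Redfern together hold 8% + 70% = 78% of Ardent, so Hiroshi controls Ardent.
Juniper and Greywick and Redfern and Oakfield together hold 5% + 80% + 7% + 5% = 97% of Vantage, so Hiroshi controls Vantage.
Oakfield holds 75% of Lumen, so Hiroshi controls Lumen.
Hiroshi controls 10 companies.

10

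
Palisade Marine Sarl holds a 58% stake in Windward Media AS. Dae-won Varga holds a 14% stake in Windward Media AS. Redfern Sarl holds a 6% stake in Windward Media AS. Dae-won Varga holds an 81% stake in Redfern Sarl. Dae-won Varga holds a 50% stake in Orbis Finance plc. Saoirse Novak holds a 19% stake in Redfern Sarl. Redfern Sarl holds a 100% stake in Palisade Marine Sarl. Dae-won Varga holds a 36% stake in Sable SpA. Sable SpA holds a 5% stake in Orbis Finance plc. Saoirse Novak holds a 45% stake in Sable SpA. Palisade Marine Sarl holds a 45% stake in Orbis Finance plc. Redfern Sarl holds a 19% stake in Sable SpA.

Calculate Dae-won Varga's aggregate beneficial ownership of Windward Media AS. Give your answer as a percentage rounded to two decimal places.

65.84%

Dae-won reaches Windward along 3 paths.
Direct stake: 14% = 14%.
Via Redfern: 81% × 6% = 4.86%.
Via Redfern → Palisade: 81% × 100% × 58% = 46.98%.
Total: 14% + 4.86% + 46.98% = 65.84%.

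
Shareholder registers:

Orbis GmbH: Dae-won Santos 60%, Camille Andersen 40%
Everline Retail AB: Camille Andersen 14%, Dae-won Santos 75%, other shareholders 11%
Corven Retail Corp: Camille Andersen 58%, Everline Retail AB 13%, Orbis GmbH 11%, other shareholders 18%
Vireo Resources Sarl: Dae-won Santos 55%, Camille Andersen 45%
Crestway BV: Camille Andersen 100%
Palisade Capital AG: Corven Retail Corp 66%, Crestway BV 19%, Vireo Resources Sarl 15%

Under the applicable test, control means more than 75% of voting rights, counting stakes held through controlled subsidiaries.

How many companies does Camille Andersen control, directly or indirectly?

1

Camille holds 100% of Crestway, so Camille controls Crestway.
No other company's threshold is met.
Camille controls 1 company.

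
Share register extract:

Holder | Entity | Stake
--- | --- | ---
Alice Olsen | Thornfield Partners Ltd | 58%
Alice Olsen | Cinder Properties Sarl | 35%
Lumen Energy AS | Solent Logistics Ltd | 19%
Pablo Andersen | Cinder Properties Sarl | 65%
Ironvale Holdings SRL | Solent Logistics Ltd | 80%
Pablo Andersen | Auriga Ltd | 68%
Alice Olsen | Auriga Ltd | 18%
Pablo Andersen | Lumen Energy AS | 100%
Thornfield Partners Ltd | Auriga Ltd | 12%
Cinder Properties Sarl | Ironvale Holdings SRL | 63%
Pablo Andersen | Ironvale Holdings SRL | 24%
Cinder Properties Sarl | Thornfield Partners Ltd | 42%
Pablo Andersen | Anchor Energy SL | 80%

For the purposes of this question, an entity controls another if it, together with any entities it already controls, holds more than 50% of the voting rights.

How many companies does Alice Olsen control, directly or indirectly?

Alice holds 58% of Thornfield, so Alice controls Thornfield.
No other company's threshold is met.
Alice controls 1 company.

1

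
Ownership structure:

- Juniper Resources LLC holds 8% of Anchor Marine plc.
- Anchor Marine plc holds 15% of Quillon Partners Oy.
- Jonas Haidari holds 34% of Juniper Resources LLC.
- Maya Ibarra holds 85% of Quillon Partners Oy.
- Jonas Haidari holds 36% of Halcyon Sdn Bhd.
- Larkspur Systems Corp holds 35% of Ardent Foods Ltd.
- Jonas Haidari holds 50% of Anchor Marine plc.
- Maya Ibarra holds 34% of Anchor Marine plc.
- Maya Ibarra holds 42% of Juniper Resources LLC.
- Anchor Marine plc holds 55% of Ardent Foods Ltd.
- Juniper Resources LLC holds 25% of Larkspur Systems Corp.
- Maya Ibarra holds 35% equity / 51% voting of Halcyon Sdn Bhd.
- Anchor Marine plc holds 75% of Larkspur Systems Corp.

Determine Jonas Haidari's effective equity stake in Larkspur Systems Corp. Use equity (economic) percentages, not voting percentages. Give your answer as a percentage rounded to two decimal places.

48.04%

Jonas reaches Larkspur along 3 paths.
Via Juniper: 34% × 25% = 8.5%.
Via Anchor: 50% × 75% = 37.5%.
Via Juniper → Anchor: 34% × 8% × 75% = 2.04%.
Total: 8.5% + 37.5% + 2.04% = 48.04%.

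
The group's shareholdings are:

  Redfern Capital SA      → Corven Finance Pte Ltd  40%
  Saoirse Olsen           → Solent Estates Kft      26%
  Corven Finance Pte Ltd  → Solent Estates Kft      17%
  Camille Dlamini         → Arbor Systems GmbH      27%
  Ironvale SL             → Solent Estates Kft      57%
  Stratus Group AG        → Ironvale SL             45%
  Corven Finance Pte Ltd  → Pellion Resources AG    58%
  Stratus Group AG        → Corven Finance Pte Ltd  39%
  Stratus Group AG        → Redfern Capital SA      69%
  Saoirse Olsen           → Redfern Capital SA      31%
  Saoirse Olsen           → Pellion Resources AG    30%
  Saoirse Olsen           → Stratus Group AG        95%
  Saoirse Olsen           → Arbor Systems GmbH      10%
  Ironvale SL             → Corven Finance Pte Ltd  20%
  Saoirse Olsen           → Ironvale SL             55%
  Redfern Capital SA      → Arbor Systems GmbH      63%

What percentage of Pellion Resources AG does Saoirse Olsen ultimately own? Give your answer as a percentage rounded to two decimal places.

85.23%

Saoirse reaches Pellion along 6 paths.
Via Ironvale → Corven: 55% × 20% × 58% = 6.38%.
Via Stratus → Ironvale → Corven: 95% × 45% × 20% × 58% = 4.959%.
Via Stratus → Corven: 95% × 39% × 58% = 21.489%.
Via Redfern → Corven: 31% × 40% × 58% = 7.192%.
Via Stratus → Redfern → Corven: 95% × 69% × 40% × 58% = 15.2076%.
Direct stake: 30% = 30%.
Total: 6.38% + 4.959% + 21.489% + 7.192% + 15.2076% + 30% = 85.2276%.
Rounded: 85.23%.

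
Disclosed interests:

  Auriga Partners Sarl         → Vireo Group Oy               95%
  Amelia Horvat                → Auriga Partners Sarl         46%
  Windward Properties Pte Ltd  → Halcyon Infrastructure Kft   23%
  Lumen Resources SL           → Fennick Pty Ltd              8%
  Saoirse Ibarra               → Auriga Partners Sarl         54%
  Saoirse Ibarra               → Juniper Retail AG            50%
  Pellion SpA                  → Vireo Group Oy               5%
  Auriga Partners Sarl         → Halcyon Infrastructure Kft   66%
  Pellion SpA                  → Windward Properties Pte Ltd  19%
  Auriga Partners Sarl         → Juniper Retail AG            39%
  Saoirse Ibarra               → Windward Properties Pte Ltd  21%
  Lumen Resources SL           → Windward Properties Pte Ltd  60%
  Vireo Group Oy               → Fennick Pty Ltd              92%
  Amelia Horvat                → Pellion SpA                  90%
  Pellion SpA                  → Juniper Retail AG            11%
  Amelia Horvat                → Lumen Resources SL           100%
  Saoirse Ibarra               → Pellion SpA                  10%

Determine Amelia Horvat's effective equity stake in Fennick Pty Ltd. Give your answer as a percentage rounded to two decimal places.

Amelia reaches Fennick along 3 paths.
Via Lumen: 100% × 8% = 8%.
Via Pellion → Vireo: 90% × 5% × 92% = 4.14%.
Via Auriga → Vireo: 46% × 95% × 92% = 40.204%.
Total: 8% + 4.14% + 40.204% = 52.344%.
Rounded: 52.34%.

52.34%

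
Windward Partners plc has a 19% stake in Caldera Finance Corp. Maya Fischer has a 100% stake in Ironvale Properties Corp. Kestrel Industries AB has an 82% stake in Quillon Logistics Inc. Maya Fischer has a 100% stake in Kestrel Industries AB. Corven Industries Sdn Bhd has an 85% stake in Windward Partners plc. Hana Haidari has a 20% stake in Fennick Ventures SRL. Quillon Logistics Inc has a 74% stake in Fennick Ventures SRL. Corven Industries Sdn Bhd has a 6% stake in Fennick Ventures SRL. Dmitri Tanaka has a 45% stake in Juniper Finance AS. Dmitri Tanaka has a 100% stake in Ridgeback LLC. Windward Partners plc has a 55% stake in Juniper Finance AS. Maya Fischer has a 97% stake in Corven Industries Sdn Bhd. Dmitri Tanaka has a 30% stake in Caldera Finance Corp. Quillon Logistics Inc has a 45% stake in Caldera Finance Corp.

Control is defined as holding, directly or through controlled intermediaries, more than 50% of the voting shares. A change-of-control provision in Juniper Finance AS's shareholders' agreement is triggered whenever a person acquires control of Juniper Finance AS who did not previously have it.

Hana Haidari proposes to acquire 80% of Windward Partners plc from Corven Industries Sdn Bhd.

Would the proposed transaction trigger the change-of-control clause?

The purchase adds only to Hana's holdings (Corven's stake shrinks), so Hana is the only person who could newly come to control Juniper.
Hana's largest direct stake is 20% in Fennick, which does not meet the threshold, so Hana controls no company.
Neither Hana nor any entity Hana controls holds any voting interest in Juniper.
So before the transaction, Hana does not control Juniper.
After the purchase, Hana holds 80% of Windward directly, and Corven's stake falls to 5%.
Hana holds 80% of Windward, so Hana controls Windward.
Windward holds 55% of Juniper, so Hana controls Juniper.
Hana did not control Juniper before and does after, so the clause is triggered.

Yes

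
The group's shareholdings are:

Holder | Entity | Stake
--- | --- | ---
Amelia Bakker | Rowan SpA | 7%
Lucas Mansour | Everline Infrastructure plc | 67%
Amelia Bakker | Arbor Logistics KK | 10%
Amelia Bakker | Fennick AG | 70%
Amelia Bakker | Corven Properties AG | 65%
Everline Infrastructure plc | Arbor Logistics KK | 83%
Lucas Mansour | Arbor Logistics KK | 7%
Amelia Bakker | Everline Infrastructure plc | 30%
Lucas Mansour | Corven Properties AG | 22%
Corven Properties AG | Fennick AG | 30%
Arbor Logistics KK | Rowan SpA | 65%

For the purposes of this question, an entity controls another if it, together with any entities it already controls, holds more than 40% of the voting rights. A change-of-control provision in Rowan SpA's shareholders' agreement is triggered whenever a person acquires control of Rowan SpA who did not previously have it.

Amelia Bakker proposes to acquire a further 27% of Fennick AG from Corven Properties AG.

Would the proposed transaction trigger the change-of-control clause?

The purchase adds only to Amelia's holdings (Corven's stake shrinks), so Amelia is the only person who could newly come to control Rowan.
Amelia holds 65% of Corven, so Amelia controls Corven.
Corven and Amelia together hold 30% + 70% = 100% of Fennick, so Amelia controls Fennick.
In Rowan, Amelia's side holds only 7%, not > 40%.
So before the transaction, Amelia does not control Rowan.
After the purchase, Amelia's direct stake in Fennick rises to 70% + 27% = 97%, and Corven's stake falls to 3%.
Corven and Amelia together hold 3% + 97% = 100% of Fennick, so Amelia controls Fennick.
After the transaction, Amelia's side holds 7% of Rowan, not > 40%, so Amelia still does not control Rowan.
No new person acquires control, so the clause is not triggered.

No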